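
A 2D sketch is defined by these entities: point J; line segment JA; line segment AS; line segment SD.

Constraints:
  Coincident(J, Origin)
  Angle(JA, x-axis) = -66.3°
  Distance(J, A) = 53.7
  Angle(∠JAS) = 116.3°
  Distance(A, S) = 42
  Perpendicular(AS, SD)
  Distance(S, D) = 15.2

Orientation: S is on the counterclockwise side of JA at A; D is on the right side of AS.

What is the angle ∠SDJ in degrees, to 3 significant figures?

46.1°

J is at the origin; JA runs at -66.3° with length 53.7, so A = 53.7·(cos -66.3°, sin -66.3°) = (21.6, -49.2). ∠JAS = 116.3°, so AS runs at -66.3° + (180° − 116.3°) = -2.60° from the x-axis; with |AS| = 42.0, S = A + 42.0·(cos -2.60°, sin -2.60°) = (63.5, -51.1). The perpendicularity gives SD at right angles to AS; with |SD| = 15.2 on the right of AS, D = S + 15.2·(-0.0454, -0.999) = (62.9, -66.3). Then cos ∠SDJ = DS·DJ / (|DS||DJ|), giving 46.1°.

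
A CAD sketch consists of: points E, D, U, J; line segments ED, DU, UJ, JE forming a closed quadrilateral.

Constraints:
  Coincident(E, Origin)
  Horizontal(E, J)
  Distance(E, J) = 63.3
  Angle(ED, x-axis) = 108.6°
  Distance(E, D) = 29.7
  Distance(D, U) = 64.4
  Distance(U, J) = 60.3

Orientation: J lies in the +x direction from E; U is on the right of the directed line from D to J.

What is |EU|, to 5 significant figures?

34.714

E is at the origin; EJ is horizontal with |EJ| = 63.3 and J in +x, so J = (63.3, 0). ED runs at 108.6° with |ED| = 29.7, so D = (-9.4731, 28.149). U is determined by |DU| = 64.4 and |UJ| = 60.3 together: it lies at the intersection of circle(D, 64.4) and circle(J, 60.3). With |DJ| = 78.027, the foot of the radical line on DJ is 42.290 from D and the perpendicular offset is √(64.4² − 42.290²) = 48.569. Taking the right-of-DJ solution: U = (12.448, -32.406).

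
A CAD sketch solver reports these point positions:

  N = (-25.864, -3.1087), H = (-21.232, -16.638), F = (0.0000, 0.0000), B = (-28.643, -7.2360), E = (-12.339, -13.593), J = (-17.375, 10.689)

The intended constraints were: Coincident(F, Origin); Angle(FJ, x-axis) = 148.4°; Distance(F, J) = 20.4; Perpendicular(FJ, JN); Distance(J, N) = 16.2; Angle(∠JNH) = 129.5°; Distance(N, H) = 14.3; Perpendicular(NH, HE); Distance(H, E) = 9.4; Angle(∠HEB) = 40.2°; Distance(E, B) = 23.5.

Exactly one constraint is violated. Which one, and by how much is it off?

Distance(E, B) = 23.5 — off by 6.00.

F = (0.00, 0.00) ✓; FJ at 148.4° ✓; |FJ| = 20.40 ✓; ∠(FJ, JN) = 90.00° ✓; |JN| = 16.20 ✓; ∠JNH = 129.5° ✓; |NH| = 14.30 ✓; ∠(NH, HE) = 90.00° ✓; |HE| = 9.400 ✓; ∠HEB = 40.20° ✓; |EB| = 17.50 ✗.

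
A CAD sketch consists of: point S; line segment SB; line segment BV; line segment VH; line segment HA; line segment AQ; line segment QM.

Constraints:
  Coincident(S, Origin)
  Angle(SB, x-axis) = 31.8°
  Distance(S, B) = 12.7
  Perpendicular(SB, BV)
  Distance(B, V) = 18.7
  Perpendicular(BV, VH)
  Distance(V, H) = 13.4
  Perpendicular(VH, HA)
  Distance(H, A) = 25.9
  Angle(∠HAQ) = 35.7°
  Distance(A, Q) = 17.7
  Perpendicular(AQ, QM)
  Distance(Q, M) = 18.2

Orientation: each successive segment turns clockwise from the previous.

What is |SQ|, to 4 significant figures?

12.01

S is at the origin; SB runs at 31.8° with length 12.7, so B = (10.79, 6.692). SB is perpendicular to BV, so BV runs at -58.20°; with |BV| = 18.7, V = (20.65, -9.201). The perpendicularity gives VH at right angles to BV, so VH runs at -148.2°; with |VH| = 13.4, H = (9.259, -16.26). VH ⟂ HA, so HA runs at 121.8°; with |HA| = 25.9, A = (-4.389, 5.750). ∠HAQ = 35.7° gives AQ at -22.50° from the x-axis; with |AQ| = 17.7, Q = (11.96, -1.023). Then |SQ| = |Q − S| = 12.01.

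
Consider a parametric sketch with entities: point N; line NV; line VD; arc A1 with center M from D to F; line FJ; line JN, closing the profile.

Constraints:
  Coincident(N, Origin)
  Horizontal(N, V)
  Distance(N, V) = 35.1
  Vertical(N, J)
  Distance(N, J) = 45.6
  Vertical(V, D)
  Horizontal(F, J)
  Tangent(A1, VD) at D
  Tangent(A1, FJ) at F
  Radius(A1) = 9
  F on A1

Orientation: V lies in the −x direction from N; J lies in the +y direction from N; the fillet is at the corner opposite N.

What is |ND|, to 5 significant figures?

50.711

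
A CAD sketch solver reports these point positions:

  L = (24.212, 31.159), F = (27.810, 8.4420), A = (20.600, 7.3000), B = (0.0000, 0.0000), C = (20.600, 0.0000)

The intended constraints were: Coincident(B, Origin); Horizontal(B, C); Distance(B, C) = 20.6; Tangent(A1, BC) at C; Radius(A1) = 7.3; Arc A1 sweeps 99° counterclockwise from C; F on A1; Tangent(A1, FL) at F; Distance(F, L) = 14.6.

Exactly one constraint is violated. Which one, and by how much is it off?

Distance(F, L) = 14.6 — off by 8.40.

B = (0.00, 0.00) ✓; B.y = 0.00, C.y = 0.00 ✓; |BC| = 20.60 ✓; ∠(AC, CB) = 90.00° ✓; |AC| = 7.300 ✓; bearing(A→F) − bearing(A→C) = 99.00° ✓; |AF| = 7.300 ✓; ∠(AF, FL) = 90.00° ✓; |FL| = 23.00 ✗.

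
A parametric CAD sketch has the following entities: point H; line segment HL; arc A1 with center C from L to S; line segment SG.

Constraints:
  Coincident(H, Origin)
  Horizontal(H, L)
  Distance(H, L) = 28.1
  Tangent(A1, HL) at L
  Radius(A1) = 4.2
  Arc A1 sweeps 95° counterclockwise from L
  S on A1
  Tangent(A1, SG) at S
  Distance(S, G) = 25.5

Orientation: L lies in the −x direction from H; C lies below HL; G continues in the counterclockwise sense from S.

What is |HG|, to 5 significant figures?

42.448

H is at the origin; H and L share the same y with |HL| = 28.1 and L on the −x side, so L = (-28.100, 0.0000). Tangency of A1 to HL means the radius CL is perpendicular to HL, so C = L + (0, -4.2) = (-28.100, -4.2000). On A1, L sits at bearing 90° from C; a 95° counterclockwise sweep puts S at bearing 185°, so S = C + 4.2·(cos 185°, sin 185°) = (-32.284, -4.5661). Since A1 is tangent to SG there, CS ⟂ SG, so SG runs along (−sin 185°, cos 185°); with |SG| = 25.5, G = (-30.062, -29.969). Then |HG| = |G − H| = 42.448.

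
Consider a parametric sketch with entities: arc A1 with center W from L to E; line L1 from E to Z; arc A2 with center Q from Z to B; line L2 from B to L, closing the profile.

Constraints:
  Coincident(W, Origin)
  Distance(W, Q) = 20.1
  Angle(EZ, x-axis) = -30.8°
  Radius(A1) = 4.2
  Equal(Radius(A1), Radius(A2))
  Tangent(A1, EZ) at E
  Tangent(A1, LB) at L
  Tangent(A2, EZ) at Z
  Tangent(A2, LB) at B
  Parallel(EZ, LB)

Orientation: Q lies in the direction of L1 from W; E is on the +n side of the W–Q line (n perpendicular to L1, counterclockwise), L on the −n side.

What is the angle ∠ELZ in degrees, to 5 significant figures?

67.319°

The slot axis is L1's direction at -30.8°, so u = (cos -30.8°, sin -30.8°) = (0.85896, -0.51204) and n = (−sin -30.8°, cos -30.8°) = (0.51204, 0.85896). W is at the origin and Q lies 20.1 along u from W, so Q = 20.1·u = (17.265, -10.292). Tangency of A1 to both parallel lines with radius 4.2 puts E and L at W ± 4.2·n: E = (2.1506, 3.6076), L = (-2.1506, -3.6076). Equal radii place Z and B the same way about Q: Z = Q + 4.2·n = (19.416, -6.6844), B = Q − 4.2·n = (15.115, -13.900). Then cos ∠ELZ = LE·LZ / (|LE||LZ|), giving 67.319°.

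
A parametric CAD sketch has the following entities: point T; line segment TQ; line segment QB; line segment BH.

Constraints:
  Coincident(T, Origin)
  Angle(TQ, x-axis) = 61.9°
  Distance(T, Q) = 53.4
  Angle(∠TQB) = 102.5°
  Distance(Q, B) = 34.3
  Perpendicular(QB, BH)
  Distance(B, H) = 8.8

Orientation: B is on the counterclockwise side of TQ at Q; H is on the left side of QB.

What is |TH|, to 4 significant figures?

63.09

∠TQB = 102.5°, so QB runs at 61.9° + (180° − 102.5°) = 139.4° from the x-axis; with |QB| = 34.3, B = Q + 34.3·(cos 139.4°, sin 139.4°) = (-0.8910, 69.43). The perpendicularity gives BH at right angles to QB; with |BH| = 8.8 on the left of QB, H = B + 8.8·(-0.6508, -0.7593) = (-6.618, 62.75). Then |TH| = |H − T| = 63.09.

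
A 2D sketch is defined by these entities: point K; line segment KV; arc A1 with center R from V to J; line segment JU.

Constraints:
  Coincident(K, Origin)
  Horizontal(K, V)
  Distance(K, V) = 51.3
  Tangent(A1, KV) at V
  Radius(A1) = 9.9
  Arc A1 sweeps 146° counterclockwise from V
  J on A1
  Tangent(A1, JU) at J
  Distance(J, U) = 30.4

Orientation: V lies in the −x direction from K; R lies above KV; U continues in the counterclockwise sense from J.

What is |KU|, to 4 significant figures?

79.18

On A1, V sits at bearing -90° from R; a 146° counterclockwise sweep puts J at bearing 56°, so J = R + 9.9·(cos 56°, sin 56°) = (-45.76, 18.11). The tangent condition forces RJ to be normal to JU, so JU runs along (−sin 56°, cos 56°); with |JU| = 30.4, U = (-70.97, 35.11). Then |KU| = |U − K| = 79.18.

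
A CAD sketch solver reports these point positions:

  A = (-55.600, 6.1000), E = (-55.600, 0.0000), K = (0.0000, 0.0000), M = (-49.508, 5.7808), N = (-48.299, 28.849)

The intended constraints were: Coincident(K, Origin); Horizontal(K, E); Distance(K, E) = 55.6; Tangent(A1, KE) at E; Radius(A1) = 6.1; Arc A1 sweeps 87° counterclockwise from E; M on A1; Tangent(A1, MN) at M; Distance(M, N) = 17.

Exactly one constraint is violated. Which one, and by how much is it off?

Distance(M, N) = 17 — off by 6.10.

K = (0.00, 0.00) ✓; K.y = 0.00, E.y = 0.00 ✓; |KE| = 55.60 ✓; ∠(AE, EK) = 90.00° ✓; |AE| = 6.100 ✓; bearing(A→M) − bearing(A→E) = 87.00° ✓; |AM| = 6.100 ✓; ∠(AM, MN) = 90.00° ✓; |MN| = 23.10 ✗.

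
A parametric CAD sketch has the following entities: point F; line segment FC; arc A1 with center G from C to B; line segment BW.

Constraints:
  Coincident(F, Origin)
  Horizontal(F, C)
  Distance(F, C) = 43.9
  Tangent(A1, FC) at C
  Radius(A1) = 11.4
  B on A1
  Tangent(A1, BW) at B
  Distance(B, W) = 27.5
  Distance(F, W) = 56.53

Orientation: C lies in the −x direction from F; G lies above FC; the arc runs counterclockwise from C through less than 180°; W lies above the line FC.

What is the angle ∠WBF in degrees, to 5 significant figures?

126.47°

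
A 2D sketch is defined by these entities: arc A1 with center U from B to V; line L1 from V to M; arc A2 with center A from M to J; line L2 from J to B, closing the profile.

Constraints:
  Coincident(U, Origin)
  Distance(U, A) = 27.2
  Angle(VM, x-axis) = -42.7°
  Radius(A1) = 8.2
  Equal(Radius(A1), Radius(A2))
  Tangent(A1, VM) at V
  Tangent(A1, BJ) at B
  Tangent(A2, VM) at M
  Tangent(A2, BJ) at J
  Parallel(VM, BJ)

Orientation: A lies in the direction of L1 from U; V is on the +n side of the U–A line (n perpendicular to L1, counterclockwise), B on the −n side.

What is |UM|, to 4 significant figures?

28.41

The slot axis is L1's direction at -42.7°, so u = (cos -42.7°, sin -42.7°) = (0.7349, -0.6782) and n = (−sin -42.7°, cos -42.7°) = (0.6782, 0.7349). U is at the origin and A lies 27.2 along u from U, so A = 27.2·u = (19.99, -18.45). Tangency of A1 to both parallel lines with radius 8.2 puts V and B at U ± 8.2·n: V = (5.561, 6.026), B = (-5.561, -6.026). Equal radii place M and J the same way about A: M = A + 8.2·n = (25.55, -12.42), J = A − 8.2·n = (14.43, -24.47). Then |UM| = |M − U| = 28.41.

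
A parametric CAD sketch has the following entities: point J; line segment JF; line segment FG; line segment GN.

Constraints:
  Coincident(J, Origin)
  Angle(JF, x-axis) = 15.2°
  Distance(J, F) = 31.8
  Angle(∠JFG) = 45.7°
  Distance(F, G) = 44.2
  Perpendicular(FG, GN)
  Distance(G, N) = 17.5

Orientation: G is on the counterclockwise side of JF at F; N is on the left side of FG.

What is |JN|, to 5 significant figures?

22.611

∠JFG = 45.7°, so FG runs at 15.2° + (180° − 45.7°) = 149.50° from the x-axis; with |FG| = 44.2, G = F + 44.2·(cos 149.50°, sin 149.50°) = (-7.3965, 30.771). The perpendicularity gives GN at right angles to FG; with |GN| = 17.5 on the left of FG, N = G + 17.5·(-0.50754, -0.86163) = (-16.278, 15.692). Then |JN| = |N − J| = 22.611.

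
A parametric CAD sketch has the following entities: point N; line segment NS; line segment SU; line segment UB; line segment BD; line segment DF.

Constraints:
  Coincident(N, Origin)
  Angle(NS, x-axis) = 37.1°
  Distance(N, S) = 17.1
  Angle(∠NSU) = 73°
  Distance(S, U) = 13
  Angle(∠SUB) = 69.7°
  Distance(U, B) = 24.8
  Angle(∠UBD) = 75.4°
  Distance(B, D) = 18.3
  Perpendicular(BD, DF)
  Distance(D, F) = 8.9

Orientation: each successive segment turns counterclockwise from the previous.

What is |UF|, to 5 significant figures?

19.317

N is at the origin; NS runs at 37.1° with length 17.1, so S = (13.639, 10.315). ∠NSU = 73.0° gives SU at 144.10° from the x-axis; with |SU| = 13.0, U = (3.1081, 17.938). ∠SUB = 69.7° gives UB at -105.60° from the x-axis; with |UB| = 24.8, B = (-3.5611, -5.9487). ∠UBD = 75.4° gives BD at -1.0000° from the x-axis; with |BD| = 18.3, D = (14.736, -6.2681). The perpendicularity gives DF at right angles to BD, so DF runs at 89.000°; with |DF| = 8.9, F = (14.891, 2.6305). Then |UF| = |F − U| = 19.317.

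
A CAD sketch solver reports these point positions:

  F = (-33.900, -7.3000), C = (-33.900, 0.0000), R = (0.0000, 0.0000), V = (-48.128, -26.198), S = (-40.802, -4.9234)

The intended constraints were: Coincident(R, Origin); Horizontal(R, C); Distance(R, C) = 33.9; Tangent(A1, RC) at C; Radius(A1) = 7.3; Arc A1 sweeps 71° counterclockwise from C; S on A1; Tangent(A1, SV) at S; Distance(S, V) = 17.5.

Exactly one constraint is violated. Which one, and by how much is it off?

Distance(S, V) = 17.5 — off by 5.00.

R = (0.00, 0.00) ✓; R.y = 0.00, C.y = 0.00 ✓; |RC| = 33.90 ✓; ∠(FC, CR) = 90.00° ✓; |FC| = 7.300 ✓; bearing(F→S) − bearing(F→C) = 71.00° ✓; |FS| = 7.300 ✓; ∠(FS, SV) = 90.00° ✓; |SV| = 22.50 ✗.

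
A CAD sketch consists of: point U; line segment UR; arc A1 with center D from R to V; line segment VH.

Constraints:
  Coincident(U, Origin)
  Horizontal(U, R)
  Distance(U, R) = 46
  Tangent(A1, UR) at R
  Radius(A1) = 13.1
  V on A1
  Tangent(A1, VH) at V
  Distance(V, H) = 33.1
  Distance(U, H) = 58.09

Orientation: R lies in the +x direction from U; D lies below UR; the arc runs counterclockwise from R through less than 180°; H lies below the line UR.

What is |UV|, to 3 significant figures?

35.7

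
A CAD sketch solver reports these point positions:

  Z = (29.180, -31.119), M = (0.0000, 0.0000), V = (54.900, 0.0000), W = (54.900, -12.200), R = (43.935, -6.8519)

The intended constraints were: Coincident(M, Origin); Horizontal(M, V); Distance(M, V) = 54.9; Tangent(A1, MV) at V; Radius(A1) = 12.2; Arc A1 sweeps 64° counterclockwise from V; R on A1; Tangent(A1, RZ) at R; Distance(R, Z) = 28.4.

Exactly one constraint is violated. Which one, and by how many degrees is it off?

Tangent(A1, RZ) at R — off by 5.30°.

M = (0.00, 0.00) ✓; M.y = 0.00, V.y = 0.00 ✓; |MV| = 54.90 ✓; ∠(WV, VM) = 90.00° ✓; |WV| = 12.20 ✓; bearing(W→R) − bearing(W→V) = 64.00° ✓; |WR| = 12.20 ✓; ∠(WR, RZ) = 95.30° ✗; |RZ| = 28.40 ✓.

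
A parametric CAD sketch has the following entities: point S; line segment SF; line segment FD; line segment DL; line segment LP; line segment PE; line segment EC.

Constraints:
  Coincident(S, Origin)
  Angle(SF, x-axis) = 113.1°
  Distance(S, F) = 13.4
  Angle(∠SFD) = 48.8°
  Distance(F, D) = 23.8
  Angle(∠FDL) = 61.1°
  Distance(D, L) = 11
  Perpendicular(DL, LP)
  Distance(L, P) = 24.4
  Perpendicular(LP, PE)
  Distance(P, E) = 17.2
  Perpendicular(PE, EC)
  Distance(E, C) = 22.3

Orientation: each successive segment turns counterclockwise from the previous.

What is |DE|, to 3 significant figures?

25.2

DL is perpendicular to LP, so LP runs at 93.2°; with |LP| = 24.4, P = (-5.96, 15.9). LP is perpendicular to PE, so PE runs at -177°; with |PE| = 17.2, E = (-23.1, 14.9). Then |DE| = |E − D| = 25.2.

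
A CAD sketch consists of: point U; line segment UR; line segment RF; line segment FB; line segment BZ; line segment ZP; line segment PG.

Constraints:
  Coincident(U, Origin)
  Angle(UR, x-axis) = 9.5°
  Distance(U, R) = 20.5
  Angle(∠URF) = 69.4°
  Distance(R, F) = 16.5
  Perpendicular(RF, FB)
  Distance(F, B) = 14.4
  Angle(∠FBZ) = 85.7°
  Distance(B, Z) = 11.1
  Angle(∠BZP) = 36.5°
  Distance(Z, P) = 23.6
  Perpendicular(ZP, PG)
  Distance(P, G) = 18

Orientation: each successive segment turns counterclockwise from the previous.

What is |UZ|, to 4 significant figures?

5.897

The perpendicularity gives FB at right angles to RF, so FB runs at -149.9°; with |FB| = 14.4, B = (-0.5143, 10.44). ∠FBZ = 85.7° gives BZ at -55.60° from the x-axis; with |BZ| = 11.1, Z = (5.757, 1.278). Then |UZ| = |Z − U| = 5.897.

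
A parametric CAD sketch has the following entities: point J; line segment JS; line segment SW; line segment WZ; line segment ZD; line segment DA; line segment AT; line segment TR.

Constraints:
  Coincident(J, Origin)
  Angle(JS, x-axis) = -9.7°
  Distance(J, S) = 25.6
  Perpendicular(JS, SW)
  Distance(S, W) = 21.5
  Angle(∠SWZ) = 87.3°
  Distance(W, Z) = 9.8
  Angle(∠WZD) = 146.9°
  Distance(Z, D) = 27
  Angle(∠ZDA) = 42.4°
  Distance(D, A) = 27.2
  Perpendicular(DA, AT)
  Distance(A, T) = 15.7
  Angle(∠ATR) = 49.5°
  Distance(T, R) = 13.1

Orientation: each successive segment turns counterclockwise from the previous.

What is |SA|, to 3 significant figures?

5.13

∠WZD = 146.9° gives ZD at -154° from the x-axis; with |ZD| = 27.0, D = (-5.12, 6.20). ∠ZDA = 42.4° gives DA at -16.3° from the x-axis; with |DA| = 27.2, A = (21.0, -1.44). Then |SA| = |A − S| = 5.13.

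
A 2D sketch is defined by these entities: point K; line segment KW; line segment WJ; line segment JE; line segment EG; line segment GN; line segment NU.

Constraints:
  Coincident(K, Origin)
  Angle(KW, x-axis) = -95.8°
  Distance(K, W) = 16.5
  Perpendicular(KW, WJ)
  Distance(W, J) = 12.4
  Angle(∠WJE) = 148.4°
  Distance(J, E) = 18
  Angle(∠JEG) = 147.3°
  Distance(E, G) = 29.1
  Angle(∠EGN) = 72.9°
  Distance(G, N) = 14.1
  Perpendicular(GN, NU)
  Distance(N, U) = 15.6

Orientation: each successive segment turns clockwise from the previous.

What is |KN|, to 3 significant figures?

33.9

K is at the origin; KW runs at -95.8° with length 16.5, so W = (-1.67, -16.4). KW ⟂ WJ, so WJ runs at 174°; with |WJ| = 12.4, J = (-14.0, -15.2). ∠WJE = 148.4° gives JE at 143° from the x-axis; with |JE| = 18.0, E = (-28.3, -4.23). ∠JEG = 147.3° gives EG at 110° from the x-axis; with |EG| = 29.1, G = (-38.2, 23.1). ∠EGN = 72.9° gives GN at 2.80° from the x-axis; with |GN| = 14.1, N = (-24.1, 23.8). Then |KN| = |N − K| = 33.9.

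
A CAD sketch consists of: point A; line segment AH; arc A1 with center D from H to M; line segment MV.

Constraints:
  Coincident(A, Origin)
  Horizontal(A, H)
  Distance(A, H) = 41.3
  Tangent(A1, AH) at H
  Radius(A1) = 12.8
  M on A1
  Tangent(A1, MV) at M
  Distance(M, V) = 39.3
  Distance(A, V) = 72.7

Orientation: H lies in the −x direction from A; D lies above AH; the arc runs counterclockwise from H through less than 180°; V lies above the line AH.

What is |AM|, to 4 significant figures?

35.67

A is at the origin; A and H share the same y with |AH| = 41.3 and H on the −x side, so H = (-41.30, 0.000). The tangent condition forces DH to be normal to AH, so D = H + (0, 12.8) = (-41.30, 12.80). Since DM ⟂ MV (tangency), |DV| = √(12.8² + 39.3²) = 41.33 regardless of where M sits on A1. So V lies on both circle(A, 72.7) and circle(D, 41.33); the above-AH intersection is V = (-49.41, 53.33). M is the foot of the tangent from V: M = (-30.14, 19.08).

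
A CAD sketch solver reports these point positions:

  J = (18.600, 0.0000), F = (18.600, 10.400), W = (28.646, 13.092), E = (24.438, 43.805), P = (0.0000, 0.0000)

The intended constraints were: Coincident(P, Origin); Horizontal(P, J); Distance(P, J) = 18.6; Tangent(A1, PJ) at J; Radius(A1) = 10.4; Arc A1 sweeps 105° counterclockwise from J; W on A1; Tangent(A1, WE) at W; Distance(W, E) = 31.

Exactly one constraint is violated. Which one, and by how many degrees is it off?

Tangent(A1, WE) at W — off by 7.20°.

P = (0.00, 0.00) ✓; P.y = 0.00, J.y = 0.00 ✓; |PJ| = 18.60 ✓; ∠(FJ, JP) = 90.00° ✓; |FJ| = 10.40 ✓; bearing(F→W) − bearing(F→J) = 105.0° ✓; |FW| = 10.40 ✓; ∠(FW, WE) = 97.20° ✗; |WE| = 31.00 ✓.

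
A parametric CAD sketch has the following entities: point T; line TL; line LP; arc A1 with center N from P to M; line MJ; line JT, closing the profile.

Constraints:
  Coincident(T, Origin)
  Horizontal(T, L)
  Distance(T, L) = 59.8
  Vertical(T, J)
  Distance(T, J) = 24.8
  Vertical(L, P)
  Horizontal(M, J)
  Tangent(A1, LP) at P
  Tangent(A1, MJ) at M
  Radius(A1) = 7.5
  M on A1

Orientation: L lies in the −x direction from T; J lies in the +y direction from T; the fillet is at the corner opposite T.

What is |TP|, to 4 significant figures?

62.25

T is at the origin; T and L share the same y with |TL| = 59.8 and L on the −x side, so L = (-59.80, 0.000). T and J share the same x with |TJ| = 24.8 and J on the +y side, so J = (0.000, 24.80). The virtual corner opposite T is at (-59.80, 24.80). Since A1 is tangent to LP there, NP ⟂ LP and the tangent condition forces NM to be normal to MJ, with radius 7.5, so the center N sits 7.5 in from both sides at N = (-52.30, 17.30). That places the tangent points at P = (-59.80, 17.30) on LP and M = (-52.30, 24.80) on MJ. Then |TP| = |P − T| = 62.25.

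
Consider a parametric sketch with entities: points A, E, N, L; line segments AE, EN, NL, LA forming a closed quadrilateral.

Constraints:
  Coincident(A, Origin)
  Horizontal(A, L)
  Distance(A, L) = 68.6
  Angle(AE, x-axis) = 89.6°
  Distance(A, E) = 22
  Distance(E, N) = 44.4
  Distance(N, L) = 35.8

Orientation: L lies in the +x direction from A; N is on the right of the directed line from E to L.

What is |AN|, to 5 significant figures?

34.322

A is at the origin; AL is horizontal with |AL| = 68.6 and L in +x, so L = (68.6, 0). AE runs at 89.6° with |AE| = 22.0, so E = (0.15359, 21.999). N is determined by |EN| = 44.4 and |NL| = 35.8 together: it lies at the intersection of circle(E, 44.4) and circle(L, 35.8). With |EL| = 71.895, the foot of the radical line on EL is 40.744 from E and the perpendicular offset is √(44.4² − 40.744²) = 17.643. Taking the right-of-EL solution: N = (33.545, -7.2646).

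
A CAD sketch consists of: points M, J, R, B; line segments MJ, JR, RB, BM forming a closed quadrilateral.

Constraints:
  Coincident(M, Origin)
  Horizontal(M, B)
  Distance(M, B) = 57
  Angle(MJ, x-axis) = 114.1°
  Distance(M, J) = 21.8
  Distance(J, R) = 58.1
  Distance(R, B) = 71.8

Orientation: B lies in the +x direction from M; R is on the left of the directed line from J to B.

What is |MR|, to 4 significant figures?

70.82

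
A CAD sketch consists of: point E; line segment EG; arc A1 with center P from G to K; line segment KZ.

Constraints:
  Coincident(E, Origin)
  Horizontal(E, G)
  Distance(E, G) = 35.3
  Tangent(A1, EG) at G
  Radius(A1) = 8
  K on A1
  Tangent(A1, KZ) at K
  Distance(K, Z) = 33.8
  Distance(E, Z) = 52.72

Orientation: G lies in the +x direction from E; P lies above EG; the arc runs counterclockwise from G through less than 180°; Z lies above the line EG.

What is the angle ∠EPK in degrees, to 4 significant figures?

172.7°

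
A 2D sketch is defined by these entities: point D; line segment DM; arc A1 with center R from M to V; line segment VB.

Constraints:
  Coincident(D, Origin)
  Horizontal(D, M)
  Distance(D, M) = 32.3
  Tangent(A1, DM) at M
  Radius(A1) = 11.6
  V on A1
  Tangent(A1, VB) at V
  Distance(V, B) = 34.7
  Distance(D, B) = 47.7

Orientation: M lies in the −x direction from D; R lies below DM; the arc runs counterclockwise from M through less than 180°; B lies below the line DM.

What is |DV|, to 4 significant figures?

45.16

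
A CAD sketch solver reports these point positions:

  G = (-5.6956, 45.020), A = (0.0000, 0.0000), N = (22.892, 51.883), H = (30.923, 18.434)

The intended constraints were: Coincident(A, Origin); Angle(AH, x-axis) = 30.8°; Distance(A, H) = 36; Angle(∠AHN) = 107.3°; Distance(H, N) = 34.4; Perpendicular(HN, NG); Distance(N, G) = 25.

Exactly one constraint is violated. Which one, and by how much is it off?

Distance(N, G) = 25 — off by 4.40.

A = (0.00, 0.00) ✓; AH at 30.80° ✓; |AH| = 36.00 ✓; ∠AHN = 107.3° ✓; |HN| = 34.40 ✓; ∠(HN, NG) = 90.00° ✓; |NG| = 29.40 ✗.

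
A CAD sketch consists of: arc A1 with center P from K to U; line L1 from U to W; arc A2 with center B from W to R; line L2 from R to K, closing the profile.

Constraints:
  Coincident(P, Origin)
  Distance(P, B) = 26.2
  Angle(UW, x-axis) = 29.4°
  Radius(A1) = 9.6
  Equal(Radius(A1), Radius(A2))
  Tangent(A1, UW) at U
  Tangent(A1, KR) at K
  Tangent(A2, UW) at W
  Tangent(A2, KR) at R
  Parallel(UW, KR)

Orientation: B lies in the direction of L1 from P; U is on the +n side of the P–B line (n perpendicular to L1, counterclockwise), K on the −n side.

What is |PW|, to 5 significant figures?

27.903

Tangency of A1 to both parallel lines with radius 9.6 puts U and K at P ± 9.6·n: U = (-4.7127, 8.3637), K = (4.7127, -8.3637). Equal radii place W and R the same way about B: W = B + 9.6·n = (18.113, 21.225), R = B − 9.6·n = (27.538, 4.4980). Then |PW| = |W − P| = 27.903.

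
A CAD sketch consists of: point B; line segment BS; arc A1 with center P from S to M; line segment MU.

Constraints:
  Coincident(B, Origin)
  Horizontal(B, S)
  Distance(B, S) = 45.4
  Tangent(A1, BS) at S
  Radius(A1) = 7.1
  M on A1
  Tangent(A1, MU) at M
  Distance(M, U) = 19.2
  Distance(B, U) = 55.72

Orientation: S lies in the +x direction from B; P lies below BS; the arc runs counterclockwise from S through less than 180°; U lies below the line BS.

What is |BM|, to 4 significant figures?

40.60

Checks: |PM| = 7.100 ✓; ∠(PM, MU) = 90.00° ✓; |MU| = 19.20 ✓; |BU| = 55.72 ✓.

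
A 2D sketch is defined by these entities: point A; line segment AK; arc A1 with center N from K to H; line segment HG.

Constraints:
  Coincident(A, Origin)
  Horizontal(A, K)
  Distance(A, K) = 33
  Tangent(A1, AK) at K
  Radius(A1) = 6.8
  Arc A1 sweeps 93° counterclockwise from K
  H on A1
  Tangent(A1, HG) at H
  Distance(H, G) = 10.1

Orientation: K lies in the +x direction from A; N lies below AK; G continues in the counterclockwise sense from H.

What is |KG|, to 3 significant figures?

18.3

A is at the origin; A and K share the same y with |AK| = 33.0 and K on the +x side, so K = (33.0, 0.00). Since A1 is tangent to AK there, NK ⟂ AK, so N = K + (0, -6.8) = (33.0, -6.80). On A1, K sits at bearing 90° from N; a 93° counterclockwise sweep puts H at bearing 183°, so H = N + 6.8·(cos 183°, sin 183°) = (26.2, -7.16). The tangent condition forces NH to be normal to HG, so HG runs along (−sin 183°, cos 183°); with |HG| = 10.1, G = (26.7, -17.2). Then |KG| = |G − K| = 18.3.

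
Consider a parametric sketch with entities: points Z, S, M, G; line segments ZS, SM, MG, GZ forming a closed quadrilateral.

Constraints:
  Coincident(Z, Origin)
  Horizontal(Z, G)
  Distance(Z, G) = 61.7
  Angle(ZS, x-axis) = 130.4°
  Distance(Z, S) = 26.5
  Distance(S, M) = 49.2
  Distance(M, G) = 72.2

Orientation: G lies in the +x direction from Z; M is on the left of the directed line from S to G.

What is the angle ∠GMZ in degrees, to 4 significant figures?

55.14°

Z is at the origin; Z and G share the same y with |ZG| = 61.7 and G in +x, so G = (61.7, 0). ZS runs at 130.4° with |ZS| = 26.5, so S = (-17.18, 20.18). M is determined by |SM| = 49.2 and |MG| = 72.2 together: it lies at the intersection of circle(S, 49.2) and circle(G, 72.2). With |SG| = 81.42, the foot of the radical line on SG is 23.56 from S and the perpendicular offset is √(49.2² − 23.56²) = 43.19. Taking the left-of-SG solution: M = (16.36, 56.19).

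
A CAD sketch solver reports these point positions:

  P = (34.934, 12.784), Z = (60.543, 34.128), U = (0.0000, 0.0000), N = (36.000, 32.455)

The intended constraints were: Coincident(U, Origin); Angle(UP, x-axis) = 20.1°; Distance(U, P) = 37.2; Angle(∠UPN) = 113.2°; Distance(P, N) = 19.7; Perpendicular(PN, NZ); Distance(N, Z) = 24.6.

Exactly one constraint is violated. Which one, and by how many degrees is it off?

Perpendicular(PN, NZ) — off by 7.00°.

U = (0.00, 0.00) ✓; UP at 20.10° ✓; |UP| = 37.20 ✓; ∠UPN = 113.2° ✓; |PN| = 19.70 ✓; ∠(PN, NZ) = 83.00° ✗; |NZ| = 24.60 ✓.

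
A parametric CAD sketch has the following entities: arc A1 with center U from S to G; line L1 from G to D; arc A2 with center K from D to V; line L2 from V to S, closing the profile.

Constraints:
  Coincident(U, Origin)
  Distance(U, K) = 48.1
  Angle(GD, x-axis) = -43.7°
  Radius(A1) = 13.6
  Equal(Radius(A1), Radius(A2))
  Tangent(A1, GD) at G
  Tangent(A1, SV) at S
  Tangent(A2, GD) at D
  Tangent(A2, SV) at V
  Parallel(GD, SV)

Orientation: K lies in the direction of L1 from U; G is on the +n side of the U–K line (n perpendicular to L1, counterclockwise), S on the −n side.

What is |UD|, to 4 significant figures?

49.99

The slot axis is L1's direction at -43.7°, so u = (cos -43.7°, sin -43.7°) = (0.7230, -0.6909) and n = (−sin -43.7°, cos -43.7°) = (0.6909, 0.7230). U is at the origin and K lies 48.1 along u from U, so K = 48.1·u = (34.77, -33.23). Tangency of A1 to both parallel lines with radius 13.6 puts G and S at U ± 13.6·n: G = (9.396, 9.832), S = (-9.396, -9.832). Equal radii place D and V the same way about K: D = K + 13.6·n = (44.17, -23.40), V = K − 13.6·n = (25.38, -43.06). Then |UD| = |D − U| = 49.99.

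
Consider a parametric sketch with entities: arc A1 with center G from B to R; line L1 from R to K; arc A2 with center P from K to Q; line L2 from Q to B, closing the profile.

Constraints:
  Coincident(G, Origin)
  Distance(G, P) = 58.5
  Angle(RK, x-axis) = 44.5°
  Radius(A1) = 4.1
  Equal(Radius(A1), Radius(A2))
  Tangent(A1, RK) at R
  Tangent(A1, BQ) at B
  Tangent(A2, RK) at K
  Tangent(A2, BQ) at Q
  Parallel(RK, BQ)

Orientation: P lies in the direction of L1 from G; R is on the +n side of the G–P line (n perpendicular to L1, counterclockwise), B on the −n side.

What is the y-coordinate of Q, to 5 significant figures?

38.079

The slot axis is L1's direction at 44.5°, so u = (cos 44.5°, sin 44.5°) = (0.71325, 0.70091) and n = (−sin 44.5°, cos 44.5°) = (-0.70091, 0.71325). G is at the origin and P lies 58.5 along u from G, so P = 58.5·u = (41.725, 41.003). Tangency of A1 to both parallel lines with radius 4.1 puts R and B at G ± 4.1·n: R = (-2.8737, 2.9243), B = (2.8737, -2.9243). Equal radii place K and Q the same way about P: K = P + 4.1·n = (38.851, 43.928), Q = P − 4.1·n = (44.599, 38.079). So Q.y = 38.079.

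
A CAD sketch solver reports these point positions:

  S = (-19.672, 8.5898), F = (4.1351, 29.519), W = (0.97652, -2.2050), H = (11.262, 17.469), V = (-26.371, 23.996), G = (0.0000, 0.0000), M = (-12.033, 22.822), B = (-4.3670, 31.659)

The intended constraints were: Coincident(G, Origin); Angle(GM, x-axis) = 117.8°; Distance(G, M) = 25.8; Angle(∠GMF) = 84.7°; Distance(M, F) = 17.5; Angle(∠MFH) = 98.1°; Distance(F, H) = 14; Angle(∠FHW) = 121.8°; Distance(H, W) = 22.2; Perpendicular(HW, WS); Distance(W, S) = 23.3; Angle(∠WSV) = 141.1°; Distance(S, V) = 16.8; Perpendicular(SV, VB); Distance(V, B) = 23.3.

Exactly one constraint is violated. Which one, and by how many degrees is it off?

Perpendicular(SV, VB) — off by 4.30°.

G = (0.00, 0.00) ✓; GM at 117.8° ✓; |GM| = 25.80 ✓; ∠GMF = 84.70° ✓; |MF| = 17.50 ✓; ∠MFH = 98.10° ✓; |FH| = 14.00 ✓; ∠FHW = 121.8° ✓; |HW| = 22.20 ✓; ∠(HW, WS) = 90.00° ✓; |WS| = 23.30 ✓; ∠WSV = 141.1° ✓; |SV| = 16.80 ✓; ∠(SV, VB) = 94.30° ✗; |VB| = 23.30 ✓.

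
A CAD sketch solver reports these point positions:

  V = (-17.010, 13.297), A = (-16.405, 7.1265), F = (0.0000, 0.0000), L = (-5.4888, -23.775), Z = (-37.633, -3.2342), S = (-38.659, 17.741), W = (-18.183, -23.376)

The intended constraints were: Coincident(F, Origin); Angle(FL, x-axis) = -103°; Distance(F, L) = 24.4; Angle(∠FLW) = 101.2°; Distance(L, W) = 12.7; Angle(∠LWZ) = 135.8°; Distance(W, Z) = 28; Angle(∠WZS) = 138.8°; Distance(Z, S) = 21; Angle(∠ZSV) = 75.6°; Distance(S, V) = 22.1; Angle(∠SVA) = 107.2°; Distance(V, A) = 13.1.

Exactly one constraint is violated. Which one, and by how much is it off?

Distance(V, A) = 13.1 — off by 6.90.

F = (0.00, 0.00) ✓; FL at -103.0° ✓; |FL| = 24.40 ✓; ∠FLW = 101.2° ✓; |LW| = 12.70 ✓; ∠LWZ = 135.8° ✓; |WZ| = 28.00 ✓; ∠WZS = 138.8° ✓; |ZS| = 21.00 ✓; ∠ZSV = 75.60° ✓; |SV| = 22.10 ✓; ∠SVA = 107.2° ✓; |VA| = 6.200 ✗.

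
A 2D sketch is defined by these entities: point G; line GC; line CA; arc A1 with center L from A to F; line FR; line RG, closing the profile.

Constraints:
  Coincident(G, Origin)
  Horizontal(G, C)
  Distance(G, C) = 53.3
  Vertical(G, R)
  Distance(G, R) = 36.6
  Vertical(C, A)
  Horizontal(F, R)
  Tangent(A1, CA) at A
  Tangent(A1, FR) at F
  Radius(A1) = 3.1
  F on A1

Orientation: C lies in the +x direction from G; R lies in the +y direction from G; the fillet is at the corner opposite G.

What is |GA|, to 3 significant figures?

63.0

G is at the origin; GC is horizontal with |GC| = 53.3 and C on the +x side, so C = (53.3, 0.00). G and R share the same x with |GR| = 36.6 and R on the +y side, so R = (0.00, 36.6). The virtual corner opposite G is at (53.3, 36.6). A1 meets CA tangentially, so LA is at right angles to CA and tangency of A1 to FR means the radius LF is perpendicular to FR, with radius 3.1, so the center L sits 3.1 in from both sides at L = (50.2, 33.5). That places the tangent points at A = (53.3, 33.5) on CA and F = (50.2, 36.6) on FR. Then |GA| = |A − G| = 63.0.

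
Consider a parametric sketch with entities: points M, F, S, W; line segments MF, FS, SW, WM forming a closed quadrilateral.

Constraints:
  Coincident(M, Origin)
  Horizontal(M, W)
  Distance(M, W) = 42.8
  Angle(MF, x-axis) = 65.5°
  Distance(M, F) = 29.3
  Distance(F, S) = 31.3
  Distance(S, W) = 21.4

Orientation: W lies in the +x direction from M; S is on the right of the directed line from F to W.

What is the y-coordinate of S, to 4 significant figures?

-3.166

M is at the origin; MW is horizontal with |MW| = 42.8 and W in +x, so W = (42.8, 0). MF runs at 65.5° with |MF| = 29.3, so F = (12.15, 26.66). S is determined by |FS| = 31.3 and |SW| = 21.4 together: it lies at the intersection of circle(F, 31.3) and circle(W, 21.4). With |FW| = 40.62, the foot of the radical line on FW is 26.73 from F and the perpendicular offset is √(31.3² − 26.73²) = 16.28. Taking the right-of-FW solution: S = (21.64, -3.166).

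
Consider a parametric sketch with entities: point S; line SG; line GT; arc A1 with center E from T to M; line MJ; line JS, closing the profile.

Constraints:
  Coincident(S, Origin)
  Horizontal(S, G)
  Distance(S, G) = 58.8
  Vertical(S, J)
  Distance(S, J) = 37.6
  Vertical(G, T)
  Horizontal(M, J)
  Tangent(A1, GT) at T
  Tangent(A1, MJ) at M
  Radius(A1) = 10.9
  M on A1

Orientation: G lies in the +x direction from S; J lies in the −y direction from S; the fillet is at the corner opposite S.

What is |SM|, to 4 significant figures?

60.89

S is at the origin; S and G share the same y with |SG| = 58.8 and G on the +x side, so G = (58.80, 0.000). SJ is vertical with |SJ| = 37.6 and J on the −y side, so J = (0.000, -37.60). The virtual corner opposite S is at (58.80, -37.60). Since A1 is tangent to GT there, ET ⟂ GT and tangency of A1 to MJ means the radius EM is perpendicular to MJ, with radius 10.9, so the center E sits 10.9 in from both sides at E = (47.90, -26.70). That places the tangent points at T = (58.80, -26.70) on GT and M = (47.90, -37.60) on MJ. Then |SM| = |M − S| = 60.89.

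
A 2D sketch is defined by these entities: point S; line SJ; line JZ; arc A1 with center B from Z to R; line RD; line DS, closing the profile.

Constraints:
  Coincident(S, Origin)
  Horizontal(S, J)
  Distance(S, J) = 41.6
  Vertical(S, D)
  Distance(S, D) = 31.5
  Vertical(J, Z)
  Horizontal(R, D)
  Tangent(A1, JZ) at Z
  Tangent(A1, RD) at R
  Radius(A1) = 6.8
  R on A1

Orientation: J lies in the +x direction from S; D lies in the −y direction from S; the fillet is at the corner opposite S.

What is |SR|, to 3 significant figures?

46.9

S is at the origin; S and J share the same y with |SJ| = 41.6 and J on the +x side, so J = (41.6, 0.00). SD is vertical with |SD| = 31.5 and D on the −y side, so D = (0.00, -31.5). The virtual corner opposite S is at (41.6, -31.5). A1 meets JZ tangentially, so BZ is at right angles to JZ and since A1 is tangent to RD there, BR ⟂ RD, with radius 6.8, so the center B sits 6.8 in from both sides at B = (34.8, -24.7). That places the tangent points at Z = (41.6, -24.7) on JZ and R = (34.8, -31.5) on RD. Then |SR| = |R − S| = 46.9.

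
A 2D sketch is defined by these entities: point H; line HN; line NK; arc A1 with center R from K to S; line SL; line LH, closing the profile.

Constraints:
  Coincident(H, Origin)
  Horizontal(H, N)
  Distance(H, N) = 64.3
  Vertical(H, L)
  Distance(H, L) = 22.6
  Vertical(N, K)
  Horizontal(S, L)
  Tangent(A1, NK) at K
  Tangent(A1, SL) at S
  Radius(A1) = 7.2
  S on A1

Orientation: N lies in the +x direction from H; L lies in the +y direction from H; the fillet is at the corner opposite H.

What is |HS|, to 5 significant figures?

61.410

H is at the origin; HN is horizontal with |HN| = 64.3 and N on the +x side, so N = (64.300, 0.0000). HL is vertical with |HL| = 22.6 and L on the +y side, so L = (0.0000, 22.600). The virtual corner opposite H is at (64.300, 22.600). Tangency of A1 to NK means the radius RK is perpendicular to NK and tangency of A1 to SL means the radius RS is perpendicular to SL, with radius 7.2, so the center R sits 7.2 in from both sides at R = (57.100, 15.400). That places the tangent points at K = (64.300, 15.400) on NK and S = (57.100, 22.600) on SL. Then |HS| = |S − H| = 61.410.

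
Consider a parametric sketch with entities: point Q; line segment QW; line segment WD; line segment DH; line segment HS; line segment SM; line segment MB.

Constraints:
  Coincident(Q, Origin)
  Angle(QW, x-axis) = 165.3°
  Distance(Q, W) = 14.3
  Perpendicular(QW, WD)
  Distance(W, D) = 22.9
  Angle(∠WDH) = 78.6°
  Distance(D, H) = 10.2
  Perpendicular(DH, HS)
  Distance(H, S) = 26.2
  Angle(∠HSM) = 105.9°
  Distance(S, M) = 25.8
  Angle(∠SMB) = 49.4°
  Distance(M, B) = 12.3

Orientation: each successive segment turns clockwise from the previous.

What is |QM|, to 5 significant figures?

35.856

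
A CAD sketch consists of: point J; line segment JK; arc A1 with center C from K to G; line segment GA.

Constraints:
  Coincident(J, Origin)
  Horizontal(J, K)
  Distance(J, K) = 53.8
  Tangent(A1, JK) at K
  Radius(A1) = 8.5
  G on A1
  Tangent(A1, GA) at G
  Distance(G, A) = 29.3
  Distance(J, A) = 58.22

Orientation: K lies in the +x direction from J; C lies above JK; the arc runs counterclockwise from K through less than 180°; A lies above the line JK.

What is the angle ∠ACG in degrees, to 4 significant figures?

73.82°

Checks: ∠(CK, KJ) = 90.00° ✓; |CK| = 8.500 ✓; |CG| = 8.500 ✓; ∠(CG, GA) = 90.00° ✓; |GA| = 29.30 ✓; |JA| = 58.22 ✓.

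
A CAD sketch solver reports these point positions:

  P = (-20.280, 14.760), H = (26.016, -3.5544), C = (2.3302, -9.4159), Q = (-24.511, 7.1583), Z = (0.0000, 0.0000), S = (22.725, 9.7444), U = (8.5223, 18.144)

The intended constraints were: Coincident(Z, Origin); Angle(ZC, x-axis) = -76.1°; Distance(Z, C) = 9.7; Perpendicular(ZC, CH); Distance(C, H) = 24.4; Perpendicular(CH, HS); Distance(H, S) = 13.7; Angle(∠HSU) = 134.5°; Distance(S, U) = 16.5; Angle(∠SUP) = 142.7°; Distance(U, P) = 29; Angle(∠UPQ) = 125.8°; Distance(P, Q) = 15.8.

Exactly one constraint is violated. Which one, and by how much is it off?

Distance(P, Q) = 15.8 — off by 7.10.

Z = (0.00, 0.00) ✓; ZC at -76.10° ✓; |ZC| = 9.700 ✓; ∠(ZC, CH) = 90.00° ✓; |CH| = 24.40 ✓; ∠(CH, HS) = 90.00° ✓; |HS| = 13.70 ✓; ∠HSU = 134.5° ✓; |SU| = 16.50 ✓; ∠SUP = 142.7° ✓; |UP| = 29.00 ✓; ∠UPQ = 125.8° ✓; |PQ| = 8.700 ✗.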